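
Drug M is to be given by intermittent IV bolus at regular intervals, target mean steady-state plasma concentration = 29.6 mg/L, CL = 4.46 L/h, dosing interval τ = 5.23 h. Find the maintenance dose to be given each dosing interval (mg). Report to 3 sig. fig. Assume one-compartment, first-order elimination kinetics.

690 mg

At steady state, Dose/τ = Css × CL.
Dose = Css × CL × τ = 29.6 × 4.460 × 5.23 = 690.4 mg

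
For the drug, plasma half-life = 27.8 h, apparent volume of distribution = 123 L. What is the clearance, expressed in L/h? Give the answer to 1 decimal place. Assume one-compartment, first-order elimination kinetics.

k = ln2 / t½ = 0.693147 / 27.8 = 0.02493 h⁻¹
CL = k × Vd = 0.02493 × 123 = 3.066 L/h

3.1 L/h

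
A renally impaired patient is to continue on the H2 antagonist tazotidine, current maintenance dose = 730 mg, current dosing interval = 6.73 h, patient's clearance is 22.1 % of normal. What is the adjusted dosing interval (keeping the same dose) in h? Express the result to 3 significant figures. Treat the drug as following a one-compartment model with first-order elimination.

30.5 h

To keep the same average steady-state level, dosing rate must scale with clearance.
CL ratio = 22.1 / 100 = 0.2210
New interval (same dose) = 6.73 / 0.2210 = 30.45 h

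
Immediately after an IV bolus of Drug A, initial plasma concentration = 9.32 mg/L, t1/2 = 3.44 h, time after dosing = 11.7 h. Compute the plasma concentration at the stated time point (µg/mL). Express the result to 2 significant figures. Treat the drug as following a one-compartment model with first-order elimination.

k = ln2 / t½ = 0.693147 / 3.44 = 0.2015 h⁻¹
C = C₀ · e^(−k·t) = 9.320 × e^(−0.2015 × 11.7)
  = 9.320 × 0.09465 = 0.8821 mg/L
(0.8821 mg/L = 0.8821 µg/mL)

0.88 µg/mL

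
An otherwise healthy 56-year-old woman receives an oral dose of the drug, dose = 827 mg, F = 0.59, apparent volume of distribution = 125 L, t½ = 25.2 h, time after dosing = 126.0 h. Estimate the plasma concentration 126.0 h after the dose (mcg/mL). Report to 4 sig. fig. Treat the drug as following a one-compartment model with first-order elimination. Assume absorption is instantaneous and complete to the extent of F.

Amount reaching circulation = F × Dose = 0.59 × 827.0 = 487.9 mg
C₀ = F·Dose / Vd = 487.9 / 125 = 3.903 mg/L
k = ln2 / t½ = 0.693147 / 25.2 = 0.02751 h⁻¹
t / t½ = 126.0 / 25.2 = 5 half-lives
C = C₀ × (1/2)^5 = 3.903 × 0.03125 = 0.1220 mg/L
(0.1220 mg/L = 0.1220 mcg/mL)

0.1220 mcg/mL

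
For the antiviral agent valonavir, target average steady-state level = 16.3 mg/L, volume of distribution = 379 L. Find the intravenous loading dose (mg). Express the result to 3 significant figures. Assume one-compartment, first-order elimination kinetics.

LD = Css × Vd = 16.3 × 379 = 6178 mg

6180 mg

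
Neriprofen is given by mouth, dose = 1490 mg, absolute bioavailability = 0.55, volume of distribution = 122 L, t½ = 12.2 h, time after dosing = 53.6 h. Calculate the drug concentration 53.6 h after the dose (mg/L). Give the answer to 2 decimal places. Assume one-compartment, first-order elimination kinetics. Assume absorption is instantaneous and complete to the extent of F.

0.32 mg/L

Amount reaching circulation = F × Dose = 0.55 × 1490 = 819.5 mg
C₀ = F·Dose / Vd = 819.5 / 122 = 6.717 mg/L
k = ln2 / t½ = 0.693147 / 12.2 = 0.05682 h⁻¹
C = C₀ · e^(−k·t) = 6.717 × e^(−0.05682 × 53.6)
  = 6.717 × 0.04757 = 0.3195 mg/L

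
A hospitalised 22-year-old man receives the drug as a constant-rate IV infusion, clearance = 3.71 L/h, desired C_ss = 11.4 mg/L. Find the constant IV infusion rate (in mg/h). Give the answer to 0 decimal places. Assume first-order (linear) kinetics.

42 mg/h

At steady state, infusion rate R₀ = Css × CL = 11.4 × 3.710 = 42.29 mg/h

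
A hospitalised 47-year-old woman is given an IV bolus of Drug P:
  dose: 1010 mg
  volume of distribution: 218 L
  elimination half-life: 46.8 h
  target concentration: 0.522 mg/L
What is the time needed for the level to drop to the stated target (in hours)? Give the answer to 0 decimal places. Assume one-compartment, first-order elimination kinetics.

C₀ = Dose / Vd = 1010 / 218 = 4.633 mg/L
k = ln2 / t½ = 0.693147 / 46.8 = 0.01481 h⁻¹
t = ln(C₀ / C) / k = ln(4.633 / 0.522) / 0.01481
  = ln(8.875) / 0.01481 = 2.183 / 0.01481 = 147.4 h

147 h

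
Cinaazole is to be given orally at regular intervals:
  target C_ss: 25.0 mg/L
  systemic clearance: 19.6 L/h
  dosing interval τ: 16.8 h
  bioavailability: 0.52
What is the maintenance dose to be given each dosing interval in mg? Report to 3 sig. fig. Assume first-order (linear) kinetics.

At steady state, F × (Dose/τ) = Css × CL.
Dose = Css × CL × τ / F = 25.0 × 19.60 × 16.8 / 0.52 = 15830 mg

15800 mg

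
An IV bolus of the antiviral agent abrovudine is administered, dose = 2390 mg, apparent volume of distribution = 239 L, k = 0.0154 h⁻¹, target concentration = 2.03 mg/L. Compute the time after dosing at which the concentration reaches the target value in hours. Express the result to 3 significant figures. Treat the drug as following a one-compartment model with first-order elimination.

104 h

C₀ = Dose / Vd = 2390 / 239 = 10.00 mg/L
t = ln(C₀ / C) / k = ln(10.00 / 2.03) / 0.01540
  = ln(4.926) / 0.01540 = 1.595 / 0.01540 = 103.6 h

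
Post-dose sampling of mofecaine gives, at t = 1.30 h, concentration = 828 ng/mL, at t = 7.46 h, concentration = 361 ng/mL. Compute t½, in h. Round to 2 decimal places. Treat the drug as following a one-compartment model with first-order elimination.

k = ln(C₁/C₂) / (t₂ − t₁) = ln(828/361) / (7.46 − 1.30)
  = 0.8301 / 6.160 = 0.1348 h⁻¹
t½ = ln2 / k = 0.693147 / 0.1348 = 5.142 h

5.14 h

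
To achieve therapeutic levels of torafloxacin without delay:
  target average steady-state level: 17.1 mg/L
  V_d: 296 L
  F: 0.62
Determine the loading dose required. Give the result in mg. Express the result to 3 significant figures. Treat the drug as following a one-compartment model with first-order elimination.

8160 mg

LD = Css × Vd / F = 17.1 × 296 / 0.62 = 8164 mg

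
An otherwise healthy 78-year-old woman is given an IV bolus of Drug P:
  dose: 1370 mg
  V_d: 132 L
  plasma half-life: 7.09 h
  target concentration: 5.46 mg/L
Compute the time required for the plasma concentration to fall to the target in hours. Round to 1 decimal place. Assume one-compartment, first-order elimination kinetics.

6.6 h

C₀ = Dose / Vd = 1370 / 132 = 10.38 mg/L
k = ln2 / t½ = 0.693147 / 7.09 = 0.09776 h⁻¹
t = ln(C₀ / C) / k = ln(10.38 / 5.46) / 0.09776
  = ln(1.901) / 0.09776 = 0.6424 / 0.09776 = 6.571 h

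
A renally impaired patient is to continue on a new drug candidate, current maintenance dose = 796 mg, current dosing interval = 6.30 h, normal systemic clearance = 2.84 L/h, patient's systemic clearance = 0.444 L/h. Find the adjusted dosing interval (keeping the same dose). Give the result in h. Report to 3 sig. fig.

40.3 h

To keep the same average steady-state level, dosing rate must scale with clearance.
CL ratio = 0.444 / 2.84 = 0.1563
New interval (same dose) = 6.30 / 0.1563 = 40.31 h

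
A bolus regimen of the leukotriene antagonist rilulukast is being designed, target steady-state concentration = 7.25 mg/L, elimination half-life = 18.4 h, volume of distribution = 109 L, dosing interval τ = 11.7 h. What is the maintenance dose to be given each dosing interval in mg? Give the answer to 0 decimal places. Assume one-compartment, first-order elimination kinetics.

348 mg

k = ln2 / t½ = 0.693147 / 18.4 = 0.03767 h⁻¹
CL = k × Vd = 0.03767 × 109 = 4.106 L/h
At steady state, Dose/τ = Css × CL.
Dose = Css × CL × τ = 7.25 × 4.106 × 11.7 = 348.3 mg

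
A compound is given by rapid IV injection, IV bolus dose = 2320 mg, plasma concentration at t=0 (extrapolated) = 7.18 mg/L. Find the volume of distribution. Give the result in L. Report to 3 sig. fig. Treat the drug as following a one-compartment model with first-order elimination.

323 L

Vd = Dose / C₀ = 2320 / 7.18 = 323.1 L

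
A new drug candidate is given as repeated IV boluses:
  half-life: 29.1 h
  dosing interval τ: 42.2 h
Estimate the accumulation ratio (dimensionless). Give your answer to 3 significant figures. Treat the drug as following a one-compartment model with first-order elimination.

k = ln2 / t½ = 0.693147 / 29.1 = 0.02382 h⁻¹
e^(−kτ) = e^(−0.02382 × 42.2) = 0.3660
Accumulation ratio R = 1 / (1 − e^(−kτ)) = 1 / (1 − 0.3660) = 1.577

1.58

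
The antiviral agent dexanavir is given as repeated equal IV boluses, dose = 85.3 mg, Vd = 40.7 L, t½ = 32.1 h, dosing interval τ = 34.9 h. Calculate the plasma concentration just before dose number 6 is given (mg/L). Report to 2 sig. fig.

1.8 mg/L

C₀ per dose = Dose / Vd = 85.3 / 40.7 = 2.096 mg/L
k = ln2 / t½ = 0.693147 / 32.1 = 0.02159 h⁻¹
Fraction remaining after one interval: r = e^(−kτ) = e^(−0.02159 × 34.9) = 0.4707
Before dose 6, 5 doses have been given (aged 1τ, 2τ, 3τ, 4τ, 5τ).
C_trough = C₀ × (r + r² + … + r^5) = C₀ × r(1−r^5)/(1−r)
        = 2.096 × 0.4707 × (1 − 0.02311) / (1 − 0.4707) = 1.821 mg/L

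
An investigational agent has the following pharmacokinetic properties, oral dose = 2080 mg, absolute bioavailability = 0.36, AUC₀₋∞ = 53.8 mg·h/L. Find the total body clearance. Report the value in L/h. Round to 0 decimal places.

CL = F·Dose / AUC = 0.36 × 2080 / 53.8 = 13.92 L/h

14 L/h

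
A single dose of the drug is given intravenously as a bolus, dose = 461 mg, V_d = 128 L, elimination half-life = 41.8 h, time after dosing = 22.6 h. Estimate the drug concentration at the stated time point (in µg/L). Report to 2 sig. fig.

C₀ = Dose / Vd = 461.0 / 128 = 3.602 mg/L
k = ln2 / t½ = 0.693147 / 41.8 = 0.01658 h⁻¹
C = C₀ · e^(−k·t) = 3.602 × e^(−0.01658 × 22.6)
  = 3.602 × 0.6875 = 2.476 mg/L
Convert: 2.476 mg/L × 1000 = 2476 µg/L

2500 µg/L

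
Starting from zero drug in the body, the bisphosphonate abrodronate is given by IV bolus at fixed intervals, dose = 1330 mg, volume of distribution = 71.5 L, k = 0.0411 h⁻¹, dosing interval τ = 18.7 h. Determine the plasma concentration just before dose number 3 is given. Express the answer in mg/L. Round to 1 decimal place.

C₀ per dose = Dose / Vd = 1330 / 71.5 = 18.60 mg/L
Fraction remaining after one interval: r = e^(−kτ) = e^(−0.04110 × 18.7) = 0.4637
Before dose 3, 2 doses have been given (aged 1τ, 2τ).
C_trough = C₀ × (r + r²) = 18.60 × (0.4637 + 0.2150) = 12.62 mg/L

12.6 mg/L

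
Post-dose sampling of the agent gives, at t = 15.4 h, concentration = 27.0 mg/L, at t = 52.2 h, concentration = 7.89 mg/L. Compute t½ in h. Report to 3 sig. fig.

20.7 h

k = ln(C₁/C₂) / (t₂ − t₁) = ln(27.0/7.89) / (52.2 − 15.4)
  = 1.230 / 36.80 = 0.03342 h⁻¹
t½ = ln2 / k = 0.693147 / 0.03342 = 20.74 h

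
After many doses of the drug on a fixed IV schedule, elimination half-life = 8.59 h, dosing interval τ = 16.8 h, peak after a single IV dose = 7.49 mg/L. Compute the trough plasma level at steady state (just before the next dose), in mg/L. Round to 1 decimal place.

2.6 mg/L

k = ln2 / t½ = 0.693147 / 8.59 = 0.08069 h⁻¹
e^(−kτ) = e^(−0.08069 × 16.8) = 0.2578
Accumulation ratio R = 1 / (1 − e^(−kτ)) = 1 / (1 − 0.2578) = 1.347
Steady-state trough = C₀ × R × e^(−kτ) = 7.49 × 1.347 × 0.2578 = 2.601 mg/L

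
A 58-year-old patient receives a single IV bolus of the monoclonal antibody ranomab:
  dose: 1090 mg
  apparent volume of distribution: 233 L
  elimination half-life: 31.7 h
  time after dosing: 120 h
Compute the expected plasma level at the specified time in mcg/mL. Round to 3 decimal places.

0.339 mcg/mL

C₀ = Dose / Vd = 1090 / 233 = 4.678 mg/L
k = ln2 / t½ = 0.693147 / 31.7 = 0.02187 h⁻¹
C = C₀ · e^(−k·t) = 4.678 × e^(−0.02187 × 120)
  = 4.678 × 0.07248 = 0.3391 mg/L
(0.3391 mg/L = 0.3391 mcg/mL)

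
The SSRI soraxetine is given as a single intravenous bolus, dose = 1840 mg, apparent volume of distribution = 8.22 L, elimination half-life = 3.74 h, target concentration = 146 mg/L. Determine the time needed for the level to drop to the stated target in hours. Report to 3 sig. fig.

2.31 h

C₀ = Dose / Vd = 1840 / 8.22 = 223.8 mg/L
k = ln2 / t½ = 0.693147 / 3.74 = 0.1853 h⁻¹
t = ln(C₀ / C) / k = ln(223.8 / 146) / 0.1853
  = ln(1.533) / 0.1853 = 0.4272 / 0.1853 = 2.305 h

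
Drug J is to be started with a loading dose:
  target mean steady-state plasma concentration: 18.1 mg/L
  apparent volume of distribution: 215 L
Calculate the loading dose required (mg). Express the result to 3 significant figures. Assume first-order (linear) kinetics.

LD = Css × Vd = 18.1 × 215 = 3892 mg

3890 mg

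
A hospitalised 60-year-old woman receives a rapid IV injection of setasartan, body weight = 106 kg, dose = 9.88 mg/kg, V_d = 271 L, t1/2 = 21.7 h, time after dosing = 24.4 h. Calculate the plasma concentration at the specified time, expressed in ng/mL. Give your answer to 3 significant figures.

1770 ng/mL

Total dose = 9.88 × 106 = 1047 mg
C₀ = Dose / Vd = 1047 / 271 = 3.863 mg/L
k = ln2 / t½ = 0.693147 / 21.7 = 0.03194 h⁻¹
C = C₀ · e^(−k·t) = 3.863 × e^(−0.03194 × 24.4)
  = 3.863 × 0.4587 = 1.772 mg/L
Convert: 1.772 mg/L × 1000 = 1772 ng/mL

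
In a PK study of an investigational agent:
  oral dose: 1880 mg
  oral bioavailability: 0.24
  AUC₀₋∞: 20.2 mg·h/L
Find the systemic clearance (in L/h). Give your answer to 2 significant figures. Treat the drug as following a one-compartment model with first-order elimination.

22 L/h

CL = F·Dose / AUC = 0.24 × 1880 / 20.2 = 22.34 L/h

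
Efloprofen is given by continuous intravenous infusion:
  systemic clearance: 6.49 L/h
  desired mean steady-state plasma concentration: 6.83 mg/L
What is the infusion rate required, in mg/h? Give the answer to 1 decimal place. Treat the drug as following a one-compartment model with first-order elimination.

At steady state, infusion rate R₀ = Css × CL = 6.83 × 6.490 = 44.33 mg/h

44.3 mg/h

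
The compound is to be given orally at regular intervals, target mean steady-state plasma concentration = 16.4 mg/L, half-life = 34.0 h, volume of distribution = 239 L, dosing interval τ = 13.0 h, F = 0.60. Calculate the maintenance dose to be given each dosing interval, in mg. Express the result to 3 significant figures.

k = ln2 / t½ = 0.693147 / 34.0 = 0.02039 h⁻¹
CL = k × Vd = 0.02039 × 239 = 4.873 L/h
At steady state, F × (Dose/τ) = Css × CL.
Dose = Css × CL × τ / F = 16.4 × 4.873 × 13.0 / 0.60 = 1732 mg

1730 mg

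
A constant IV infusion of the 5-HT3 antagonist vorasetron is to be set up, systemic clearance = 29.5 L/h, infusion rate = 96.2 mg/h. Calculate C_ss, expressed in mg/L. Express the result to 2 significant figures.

3.3 mg/L

At steady state Css = R₀ / CL = 96.2 / 29.50 = 3.261 mg/L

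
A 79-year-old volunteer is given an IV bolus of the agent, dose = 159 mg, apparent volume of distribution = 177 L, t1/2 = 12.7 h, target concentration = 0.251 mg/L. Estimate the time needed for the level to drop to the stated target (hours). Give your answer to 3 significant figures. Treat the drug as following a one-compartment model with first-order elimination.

C₀ = Dose / Vd = 159.0 / 177 = 0.8983 mg/L
k = ln2 / t½ = 0.693147 / 12.7 = 0.05458 h⁻¹
t = ln(C₀ / C) / k = ln(0.8983 / 0.251) / 0.05458
  = ln(3.579) / 0.05458 = 1.275 / 0.05458 = 23.36 h

23.4 h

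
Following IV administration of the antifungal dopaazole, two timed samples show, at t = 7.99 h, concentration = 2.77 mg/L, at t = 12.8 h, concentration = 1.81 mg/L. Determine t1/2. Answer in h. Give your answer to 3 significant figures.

7.84 h

k = ln(C₁/C₂) / (t₂ − t₁) = ln(2.77/1.81) / (12.8 − 7.99)
  = 0.4255 / 4.810 = 0.08846 h⁻¹
t½ = ln2 / k = 0.693147 / 0.08846 = 7.836 h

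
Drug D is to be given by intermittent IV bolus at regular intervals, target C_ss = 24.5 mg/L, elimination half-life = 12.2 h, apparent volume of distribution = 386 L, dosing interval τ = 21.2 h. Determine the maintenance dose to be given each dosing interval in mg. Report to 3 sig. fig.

k = ln2 / t½ = 0.693147 / 12.2 = 0.05682 h⁻¹
CL = k × Vd = 0.05682 × 386 = 21.93 L/h
At steady state, Dose/τ = Css × CL.
Dose = Css × CL × τ = 24.5 × 21.93 × 21.2 = 11390 mg

11400 mg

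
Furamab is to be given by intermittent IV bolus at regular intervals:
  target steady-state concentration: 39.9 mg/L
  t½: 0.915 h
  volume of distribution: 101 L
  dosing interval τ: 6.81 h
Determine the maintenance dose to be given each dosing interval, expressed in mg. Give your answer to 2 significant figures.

21000 mg

k = ln2 / t½ = 0.693147 / 0.915 = 0.7575 h⁻¹
CL = k × Vd = 0.7575 × 101 = 76.51 L/h
At steady state, Dose/τ = Css × CL.
Dose = Css × CL × τ = 39.9 × 76.51 × 6.81 = 20790 mg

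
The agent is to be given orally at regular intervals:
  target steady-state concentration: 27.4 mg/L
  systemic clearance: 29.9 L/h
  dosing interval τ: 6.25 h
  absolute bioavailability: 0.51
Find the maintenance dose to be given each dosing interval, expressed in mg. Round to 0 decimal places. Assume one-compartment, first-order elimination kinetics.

10040 mg

At steady state, F × (Dose/τ) = Css × CL.
Dose = Css × CL × τ / F = 27.4 × 29.90 × 6.25 / 0.51 = 10040 mg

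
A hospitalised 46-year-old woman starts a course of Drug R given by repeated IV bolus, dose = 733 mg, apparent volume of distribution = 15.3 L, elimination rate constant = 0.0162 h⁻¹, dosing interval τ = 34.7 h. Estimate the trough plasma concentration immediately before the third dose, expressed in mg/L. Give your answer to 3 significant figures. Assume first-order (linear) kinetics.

C₀ per dose = Dose / Vd = 733 / 15.3 = 47.91 mg/L
Fraction remaining after one interval: r = e^(−kτ) = e^(−0.01620 × 34.7) = 0.5700
Before dose 3, 2 doses have been given (aged 1τ, 2τ).
C_trough = C₀ × (r + r²) = 47.91 × (0.5700 + 0.3249) = 42.87 mg/L

42.9 mg/L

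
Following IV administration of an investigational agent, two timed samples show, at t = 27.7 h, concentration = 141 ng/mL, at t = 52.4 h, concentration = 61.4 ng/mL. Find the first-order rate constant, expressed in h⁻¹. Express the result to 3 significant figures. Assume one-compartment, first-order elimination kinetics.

k = ln(C₁/C₂) / (t₂ − t₁) = ln(141/61.4) / (52.4 − 27.7)
  = 0.8314 / 24.70 = 0.03366 h⁻¹

0.0337 h⁻¹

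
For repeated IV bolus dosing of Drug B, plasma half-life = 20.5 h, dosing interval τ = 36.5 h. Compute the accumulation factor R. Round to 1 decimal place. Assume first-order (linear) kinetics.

k = ln2 / t½ = 0.693147 / 20.5 = 0.03381 h⁻¹
e^(−kτ) = e^(−0.03381 × 36.5) = 0.2911
Accumulation ratio R = 1 / (1 − e^(−kτ)) = 1 / (1 − 0.2911) = 1.411

1.4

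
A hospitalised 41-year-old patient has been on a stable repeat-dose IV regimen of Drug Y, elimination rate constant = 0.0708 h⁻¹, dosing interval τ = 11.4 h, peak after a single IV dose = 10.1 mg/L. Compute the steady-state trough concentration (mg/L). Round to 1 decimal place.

8.1 mg/L

e^(−kτ) = e^(−0.07080 × 11.4) = 0.4461
Accumulation ratio R = 1 / (1 − e^(−kτ)) = 1 / (1 − 0.4461) = 1.805
Steady-state trough = C₀ × R × e^(−kτ) = 10.1 × 1.805 × 0.4461 = 8.133 mg/L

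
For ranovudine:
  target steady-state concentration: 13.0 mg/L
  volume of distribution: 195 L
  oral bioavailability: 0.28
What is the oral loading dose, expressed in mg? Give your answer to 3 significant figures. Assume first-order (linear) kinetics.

LD = Css × Vd / F = 13.0 × 195 / 0.28 = 9054 mg

9050 mg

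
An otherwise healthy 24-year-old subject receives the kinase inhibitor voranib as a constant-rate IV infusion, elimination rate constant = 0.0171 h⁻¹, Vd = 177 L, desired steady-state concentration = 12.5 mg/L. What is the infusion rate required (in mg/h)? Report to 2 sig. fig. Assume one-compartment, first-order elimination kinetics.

38 mg/h

CL = k × Vd = 0.01710 × 177 = 3.027 L/h
At steady state, infusion rate R₀ = Css × CL = 12.5 × 3.027 = 37.84 mg/h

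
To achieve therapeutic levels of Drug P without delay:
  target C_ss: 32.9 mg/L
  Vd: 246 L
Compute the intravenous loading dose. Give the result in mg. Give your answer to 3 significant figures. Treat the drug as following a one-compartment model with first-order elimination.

8090 mg

LD = Css × Vd = 32.9 × 246 = 8093 mg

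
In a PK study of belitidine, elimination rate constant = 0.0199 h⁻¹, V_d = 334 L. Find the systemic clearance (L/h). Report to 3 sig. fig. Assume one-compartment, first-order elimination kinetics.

CL = k × Vd = 0.0199 × 334 = 6.647 L/h

6.65 L/h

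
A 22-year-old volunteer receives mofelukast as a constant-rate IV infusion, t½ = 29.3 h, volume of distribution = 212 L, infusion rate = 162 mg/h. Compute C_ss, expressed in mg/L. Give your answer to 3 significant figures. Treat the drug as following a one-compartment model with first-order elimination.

32.3 mg/L

k = ln2 / t½ = 0.693147 / 29.3 = 0.02366 h⁻¹
CL = k × Vd = 0.02366 × 212 = 5.016 L/h
At steady state Css = R₀ / CL = 162 / 5.016 = 32.30 mg/L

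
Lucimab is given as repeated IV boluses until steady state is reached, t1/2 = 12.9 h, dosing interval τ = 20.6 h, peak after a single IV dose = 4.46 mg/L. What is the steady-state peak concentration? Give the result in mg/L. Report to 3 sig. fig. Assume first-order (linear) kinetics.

6.66 mg/L

k = ln2 / t½ = 0.693147 / 12.9 = 0.05373 h⁻¹
e^(−kτ) = e^(−0.05373 × 20.6) = 0.3306
Accumulation ratio R = 1 / (1 − e^(−kτ)) = 1 / (1 − 0.3306) = 1.494
Steady-state peak = C₀ × R = 4.46 × 1.494 = 6.663 mg/L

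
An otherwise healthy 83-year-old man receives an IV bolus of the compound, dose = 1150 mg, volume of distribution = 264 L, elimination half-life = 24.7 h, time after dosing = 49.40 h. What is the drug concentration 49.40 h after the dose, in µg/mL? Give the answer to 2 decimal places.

C₀ = Dose / Vd = 1150 / 264 = 4.356 mg/L
k = ln2 / t½ = 0.693147 / 24.7 = 0.02806 h⁻¹
t / t½ = 49.40 / 24.7 = 2 half-lives
C = C₀ × (1/2)^2 = 4.356 × 0.2500 = 1.089 mg/L
(1.089 mg/L = 1.089 µg/mL)

1.09 µg/mL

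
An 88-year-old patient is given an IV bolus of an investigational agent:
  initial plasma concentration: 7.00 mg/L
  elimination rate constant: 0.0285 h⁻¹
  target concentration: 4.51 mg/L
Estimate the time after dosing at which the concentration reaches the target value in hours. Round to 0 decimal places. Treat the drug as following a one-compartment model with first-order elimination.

15 h

t = ln(C₀ / C) / k = ln(7.000 / 4.51) / 0.02850
  = ln(1.552) / 0.02850 = 0.4395 / 0.02850 = 15.42 h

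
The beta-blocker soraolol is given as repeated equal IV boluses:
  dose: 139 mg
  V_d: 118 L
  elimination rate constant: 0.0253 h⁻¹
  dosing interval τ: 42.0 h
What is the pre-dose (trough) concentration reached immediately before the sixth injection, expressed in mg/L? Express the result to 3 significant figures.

0.619 mg/L

C₀ per dose = Dose / Vd = 139 / 118 = 1.178 mg/L
Fraction remaining after one interval: r = e^(−kτ) = e^(−0.02530 × 42.0) = 0.3456
Before dose 6, 5 doses have been given (aged 1τ, 2τ, 3τ, 4τ, 5τ).
C_trough = C₀ × (r + r² + … + r^5) = C₀ × r(1−r^5)/(1−r)
        = 1.178 × 0.3456 × (1 − 0.004930) / (1 − 0.3456) = 0.6191 mg/L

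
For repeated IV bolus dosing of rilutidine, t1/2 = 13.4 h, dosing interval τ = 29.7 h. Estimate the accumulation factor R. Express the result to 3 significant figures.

1.27

k = ln2 / t½ = 0.693147 / 13.4 = 0.05173 h⁻¹
e^(−kτ) = e^(−0.05173 × 29.7) = 0.2152
Accumulation ratio R = 1 / (1 − e^(−kτ)) = 1 / (1 − 0.2152) = 1.274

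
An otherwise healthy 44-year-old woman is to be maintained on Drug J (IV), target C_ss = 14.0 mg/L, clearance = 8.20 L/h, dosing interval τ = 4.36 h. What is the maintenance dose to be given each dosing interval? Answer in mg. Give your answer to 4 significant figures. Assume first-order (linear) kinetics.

500.5 mg

At steady state, Dose/τ = Css × CL.
Dose = Css × CL × τ = 14.0 × 8.200 × 4.36 = 500.5 mg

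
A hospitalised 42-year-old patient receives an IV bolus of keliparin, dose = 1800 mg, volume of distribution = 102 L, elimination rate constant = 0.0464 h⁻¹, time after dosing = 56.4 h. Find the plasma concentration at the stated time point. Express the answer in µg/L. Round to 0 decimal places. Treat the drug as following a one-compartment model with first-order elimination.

1289 µg/L

C₀ = Dose / Vd = 1800 / 102 = 17.65 mg/L
C = C₀ · e^(−k·t) = 17.65 × e^(−0.04640 × 56.4)
  = 17.65 × 0.07302 = 1.289 mg/L
Convert: 1.289 mg/L × 1000 = 1289 µg/L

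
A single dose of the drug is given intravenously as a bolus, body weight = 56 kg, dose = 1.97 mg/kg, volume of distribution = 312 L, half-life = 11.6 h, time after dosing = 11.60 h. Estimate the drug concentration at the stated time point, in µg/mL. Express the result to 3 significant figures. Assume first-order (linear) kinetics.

0.177 µg/mL

Total dose = 1.97 × 56 = 110.3 mg
C₀ = Dose / Vd = 110.3 / 312 = 0.3535 mg/L
k = ln2 / t½ = 0.693147 / 11.6 = 0.05975 h⁻¹
t / t½ = 11.60 / 11.6 = 1 half-lives
C = C₀ × (1/2)^1 = 0.3535 × 0.5000 = 0.1768 mg/L
(0.1768 mg/L = 0.1768 µg/mL)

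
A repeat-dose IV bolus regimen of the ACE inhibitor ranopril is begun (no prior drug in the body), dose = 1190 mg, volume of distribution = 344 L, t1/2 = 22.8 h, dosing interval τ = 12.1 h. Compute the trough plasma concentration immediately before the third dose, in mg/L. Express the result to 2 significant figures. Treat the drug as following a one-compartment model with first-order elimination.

4.1 mg/L

C₀ per dose = Dose / Vd = 1190 / 344 = 3.459 mg/L
k = ln2 / t½ = 0.693147 / 22.8 = 0.03040 h⁻¹
Fraction remaining after one interval: r = e^(−kτ) = e^(−0.03040 × 12.1) = 0.6922
Before dose 3, 2 doses have been given (aged 1τ, 2τ).
C_trough = C₀ × (r + r²) = 3.459 × (0.6922 + 0.4791) = 4.052 mg/L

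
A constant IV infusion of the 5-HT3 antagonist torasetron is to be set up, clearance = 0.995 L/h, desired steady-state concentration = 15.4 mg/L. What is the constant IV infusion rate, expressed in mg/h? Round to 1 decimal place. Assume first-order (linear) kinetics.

At steady state, infusion rate R₀ = Css × CL = 15.4 × 0.9950 = 15.32 mg/h

15.3 mg/h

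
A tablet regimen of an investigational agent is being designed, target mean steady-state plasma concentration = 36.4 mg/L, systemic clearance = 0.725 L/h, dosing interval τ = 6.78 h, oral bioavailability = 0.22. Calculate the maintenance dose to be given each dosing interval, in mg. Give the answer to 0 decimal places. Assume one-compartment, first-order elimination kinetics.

At steady state, F × (Dose/τ) = Css × CL.
Dose = Css × CL × τ / F = 36.4 × 0.7250 × 6.78 / 0.22 = 813.3 mg

813 mg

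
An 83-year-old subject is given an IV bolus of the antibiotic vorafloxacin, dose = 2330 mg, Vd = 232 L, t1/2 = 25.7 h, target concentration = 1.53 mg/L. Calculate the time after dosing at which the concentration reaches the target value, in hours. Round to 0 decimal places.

C₀ = Dose / Vd = 2330 / 232 = 10.04 mg/L
k = ln2 / t½ = 0.693147 / 25.7 = 0.02697 h⁻¹
t = ln(C₀ / C) / k = ln(10.04 / 1.53) / 0.02697
  = ln(6.562) / 0.02697 = 1.881 / 0.02697 = 69.74 h

70 h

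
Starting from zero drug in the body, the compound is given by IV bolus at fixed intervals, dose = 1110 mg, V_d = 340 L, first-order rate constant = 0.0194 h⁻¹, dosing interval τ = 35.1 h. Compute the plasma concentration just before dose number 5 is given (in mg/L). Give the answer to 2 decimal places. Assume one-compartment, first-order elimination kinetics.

3.13 mg/L

C₀ per dose = Dose / Vd = 1110 / 340 = 3.265 mg/L
Fraction remaining after one interval: r = e^(−kτ) = e^(−0.01940 × 35.1) = 0.5061
Before dose 5, 4 doses have been given (aged 1τ, 2τ, 3τ, 4τ).
C_trough = C₀ × (r + r² + … + r^4) = C₀ × r(1−r^4)/(1−r)
        = 3.265 × 0.5061 × (1 − 0.06561) / (1 − 0.5061) = 3.126 mg/L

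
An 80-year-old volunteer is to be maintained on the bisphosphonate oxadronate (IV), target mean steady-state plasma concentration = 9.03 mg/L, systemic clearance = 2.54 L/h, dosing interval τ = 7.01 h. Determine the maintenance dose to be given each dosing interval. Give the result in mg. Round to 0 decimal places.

161 mg

At steady state, Dose/τ = Css × CL.
Dose = Css × CL × τ = 9.03 × 2.540 × 7.01 = 160.8 mg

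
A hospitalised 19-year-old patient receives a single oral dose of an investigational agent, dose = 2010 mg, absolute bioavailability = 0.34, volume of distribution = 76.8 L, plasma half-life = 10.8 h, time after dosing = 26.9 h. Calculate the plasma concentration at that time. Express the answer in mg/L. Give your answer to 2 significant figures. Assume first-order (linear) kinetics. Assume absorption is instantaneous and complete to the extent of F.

1.6 mg/L

Amount reaching circulation = F × Dose = 0.34 × 2010 = 683.4 mg
C₀ = F·Dose / Vd = 683.4 / 76.8 = 8.898 mg/L
k = ln2 / t½ = 0.693147 / 10.8 = 0.06418 h⁻¹
C = C₀ · e^(−k·t) = 8.898 × e^(−0.06418 × 26.9)
  = 8.898 × 0.1779 = 1.583 mg/L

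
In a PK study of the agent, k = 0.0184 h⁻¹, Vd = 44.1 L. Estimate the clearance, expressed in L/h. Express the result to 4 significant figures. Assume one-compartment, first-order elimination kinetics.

CL = k × Vd = 0.0184 × 44.1 = 0.8114 L/h

0.8114 L/h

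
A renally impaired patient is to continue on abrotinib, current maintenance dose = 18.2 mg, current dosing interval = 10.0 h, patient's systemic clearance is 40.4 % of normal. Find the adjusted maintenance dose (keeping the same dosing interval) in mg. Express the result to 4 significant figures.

7.353 mg

To keep the same average steady-state level, dosing rate must scale with clearance.
CL ratio = 40.4 / 100 = 0.4040
New dose (same interval) = 18.2 × 0.4040 = 7.353 mg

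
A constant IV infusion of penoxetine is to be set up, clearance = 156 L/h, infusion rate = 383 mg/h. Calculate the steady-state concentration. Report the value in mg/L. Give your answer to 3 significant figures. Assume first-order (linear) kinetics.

2.46 mg/L

At steady state Css = R₀ / CL = 383 / 156.0 = 2.455 mg/L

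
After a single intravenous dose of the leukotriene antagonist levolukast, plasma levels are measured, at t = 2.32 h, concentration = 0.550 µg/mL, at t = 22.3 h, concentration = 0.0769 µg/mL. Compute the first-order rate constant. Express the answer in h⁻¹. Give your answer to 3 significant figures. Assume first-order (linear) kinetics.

k = ln(C₁/C₂) / (t₂ − t₁) = ln(0.550/0.0769) / (22.3 − 2.32)
  = 1.967 / 19.98 = 0.09845 h⁻¹

0.0985 h⁻¹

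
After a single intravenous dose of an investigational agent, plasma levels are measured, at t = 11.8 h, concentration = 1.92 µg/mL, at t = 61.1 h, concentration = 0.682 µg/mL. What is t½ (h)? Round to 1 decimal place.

33.0 h

k = ln(C₁/C₂) / (t₂ − t₁) = ln(1.92/0.682) / (61.1 − 11.8)
  = 1.035 / 49.30 = 0.02099 h⁻¹
t½ = ln2 / k = 0.693147 / 0.02099 = 33.02 h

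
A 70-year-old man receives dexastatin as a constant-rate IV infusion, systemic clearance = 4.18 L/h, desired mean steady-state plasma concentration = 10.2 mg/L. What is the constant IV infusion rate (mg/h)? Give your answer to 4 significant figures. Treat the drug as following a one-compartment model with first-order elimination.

42.64 mg/h

At steady state, infusion rate R₀ = Css × CL = 10.2 × 4.180 = 42.64 mg/h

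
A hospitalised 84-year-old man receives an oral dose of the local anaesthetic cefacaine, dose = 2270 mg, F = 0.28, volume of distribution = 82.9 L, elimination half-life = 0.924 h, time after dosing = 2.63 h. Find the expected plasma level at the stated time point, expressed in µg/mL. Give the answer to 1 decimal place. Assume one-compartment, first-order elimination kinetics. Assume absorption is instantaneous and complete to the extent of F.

Amount reaching circulation = F × Dose = 0.28 × 2270 = 635.6 mg
C₀ = F·Dose / Vd = 635.6 / 82.9 = 7.667 mg/L
k = ln2 / t½ = 0.693147 / 0.924 = 0.7502 h⁻¹
C = C₀ · e^(−k·t) = 7.667 × e^(−0.7502 × 2.63)
  = 7.667 × 0.1390 = 1.066 mg/L
(1.066 mg/L = 1.066 µg/mL)

1.1 µg/mL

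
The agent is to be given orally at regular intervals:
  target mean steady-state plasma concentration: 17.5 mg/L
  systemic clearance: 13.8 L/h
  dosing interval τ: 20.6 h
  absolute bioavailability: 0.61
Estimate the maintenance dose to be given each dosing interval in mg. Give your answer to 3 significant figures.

8160 mg

At steady state, F × (Dose/τ) = Css × CL.
Dose = Css × CL × τ / F = 17.5 × 13.80 × 20.6 / 0.61 = 8156 mg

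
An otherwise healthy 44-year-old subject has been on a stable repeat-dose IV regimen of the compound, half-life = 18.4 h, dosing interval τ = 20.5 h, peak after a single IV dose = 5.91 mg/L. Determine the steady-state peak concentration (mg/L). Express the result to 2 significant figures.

k = ln2 / t½ = 0.693147 / 18.4 = 0.03767 h⁻¹
e^(−kτ) = e^(−0.03767 × 20.5) = 0.4620
Accumulation ratio R = 1 / (1 − e^(−kτ)) = 1 / (1 − 0.4620) = 1.859
Steady-state peak = C₀ × R = 5.91 × 1.859 = 10.99 mg/L

11 mg/L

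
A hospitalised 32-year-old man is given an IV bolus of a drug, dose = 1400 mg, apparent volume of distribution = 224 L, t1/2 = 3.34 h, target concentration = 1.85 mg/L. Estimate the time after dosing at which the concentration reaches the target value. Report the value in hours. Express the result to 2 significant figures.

5.9 h

C₀ = Dose / Vd = 1400 / 224 = 6.250 mg/L
k = ln2 / t½ = 0.693147 / 3.34 = 0.2075 h⁻¹
t = ln(C₀ / C) / k = ln(6.250 / 1.85) / 0.2075
  = ln(3.378) / 0.2075 = 1.217 / 0.2075 = 5.865 h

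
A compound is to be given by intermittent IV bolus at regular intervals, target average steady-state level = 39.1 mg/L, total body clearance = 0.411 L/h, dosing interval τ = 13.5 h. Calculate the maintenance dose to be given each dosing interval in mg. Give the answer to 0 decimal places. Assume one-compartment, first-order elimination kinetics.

At steady state, Dose/τ = Css × CL.
Dose = Css × CL × τ = 39.1 × 0.4110 × 13.5 = 216.9 mg

217 mg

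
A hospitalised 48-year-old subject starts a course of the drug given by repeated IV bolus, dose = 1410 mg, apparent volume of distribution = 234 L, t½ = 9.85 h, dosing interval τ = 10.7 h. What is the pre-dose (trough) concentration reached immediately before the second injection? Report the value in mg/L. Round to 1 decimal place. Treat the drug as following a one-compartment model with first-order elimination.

C₀ per dose = Dose / Vd = 1410 / 234 = 6.026 mg/L
k = ln2 / t½ = 0.693147 / 9.85 = 0.07037 h⁻¹
Fraction remaining after one interval: r = e^(−kτ) = e^(−0.07037 × 10.7) = 0.4710
Before dose 2, 1 dose has been given (aged 1τ).
C_trough = C₀ × r = 6.026 × 0.4710 = 2.838 mg/L

2.8 mg/L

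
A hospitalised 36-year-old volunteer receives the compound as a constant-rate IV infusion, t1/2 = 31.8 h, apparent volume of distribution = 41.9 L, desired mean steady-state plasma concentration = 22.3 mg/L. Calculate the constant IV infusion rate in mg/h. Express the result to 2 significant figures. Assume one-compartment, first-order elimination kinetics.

20 mg/h

k = ln2 / t½ = 0.693147 / 31.8 = 0.02180 h⁻¹
CL = k × Vd = 0.02180 × 41.9 = 0.9134 L/h
At steady state, infusion rate R₀ = Css × CL = 22.3 × 0.9134 = 20.37 mg/h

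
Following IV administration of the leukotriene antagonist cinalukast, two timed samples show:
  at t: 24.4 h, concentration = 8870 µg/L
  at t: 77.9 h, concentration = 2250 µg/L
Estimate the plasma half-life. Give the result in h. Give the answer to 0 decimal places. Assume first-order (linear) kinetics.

27 h

k = ln(C₁/C₂) / (t₂ − t₁) = ln(8870/2250) / (77.9 − 24.4)
  = 1.372 / 53.50 = 0.02564 h⁻¹
t½ = ln2 / k = 0.693147 / 0.02564 = 27.03 h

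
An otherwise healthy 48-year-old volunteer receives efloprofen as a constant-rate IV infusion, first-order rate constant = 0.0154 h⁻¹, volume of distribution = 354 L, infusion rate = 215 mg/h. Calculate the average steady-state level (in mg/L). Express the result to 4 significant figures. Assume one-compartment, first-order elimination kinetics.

39.44 mg/L

CL = k × Vd = 0.01540 × 354 = 5.452 L/h
At steady state Css = R₀ / CL = 215 / 5.452 = 39.44 mg/L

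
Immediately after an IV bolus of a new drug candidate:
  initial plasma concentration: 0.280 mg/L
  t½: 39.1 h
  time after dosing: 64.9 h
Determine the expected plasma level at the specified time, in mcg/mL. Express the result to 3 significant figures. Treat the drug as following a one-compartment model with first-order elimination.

k = ln2 / t½ = 0.693147 / 39.1 = 0.01773 h⁻¹
C = C₀ · e^(−k·t) = 0.2800 × e^(−0.01773 × 64.9)
  = 0.2800 × 0.3164 = 0.08859 mg/L
(0.08859 mg/L = 0.08859 mcg/mL)

0.0886 mcg/mL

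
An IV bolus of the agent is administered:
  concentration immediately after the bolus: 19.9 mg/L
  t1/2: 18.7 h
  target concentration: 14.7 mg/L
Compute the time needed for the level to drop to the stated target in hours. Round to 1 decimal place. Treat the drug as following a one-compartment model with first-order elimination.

8.2 h

k = ln2 / t½ = 0.693147 / 18.7 = 0.03707 h⁻¹
t = ln(C₀ / C) / k = ln(19.90 / 14.7) / 0.03707
  = ln(1.354) / 0.03707 = 0.3031 / 0.03707 = 8.176 h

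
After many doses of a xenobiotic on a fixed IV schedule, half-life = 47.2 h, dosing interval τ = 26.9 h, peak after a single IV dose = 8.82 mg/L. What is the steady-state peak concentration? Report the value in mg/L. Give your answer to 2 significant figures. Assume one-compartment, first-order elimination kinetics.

27 mg/L

k = ln2 / t½ = 0.693147 / 47.2 = 0.01469 h⁻¹
e^(−kτ) = e^(−0.01469 × 26.9) = 0.6736
Accumulation ratio R = 1 / (1 − e^(−kτ)) = 1 / (1 − 0.6736) = 3.064
Steady-state peak = C₀ × R = 8.82 × 3.064 = 27.02 mg/L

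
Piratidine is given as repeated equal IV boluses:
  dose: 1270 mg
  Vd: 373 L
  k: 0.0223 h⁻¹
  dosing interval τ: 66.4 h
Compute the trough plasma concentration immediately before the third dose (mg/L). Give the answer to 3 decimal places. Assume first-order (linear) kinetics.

C₀ per dose = Dose / Vd = 1270 / 373 = 3.405 mg/L
Fraction remaining after one interval: r = e^(−kτ) = e^(−0.02230 × 66.4) = 0.2275
Before dose 3, 2 doses have been given (aged 1τ, 2τ).
C_trough = C₀ × (r + r²) = 3.405 × (0.2275 + 0.05176) = 0.9509 mg/L

0.951 mg/L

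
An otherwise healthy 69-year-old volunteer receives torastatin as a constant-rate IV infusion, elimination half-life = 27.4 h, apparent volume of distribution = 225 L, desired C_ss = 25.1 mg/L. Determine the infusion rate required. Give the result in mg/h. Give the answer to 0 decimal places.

143 mg/h

k = ln2 / t½ = 0.693147 / 27.4 = 0.02530 h⁻¹
CL = k × Vd = 0.02530 × 225 = 5.693 L/h
At steady state, infusion rate R₀ = Css × CL = 25.1 × 5.693 = 142.9 mg/h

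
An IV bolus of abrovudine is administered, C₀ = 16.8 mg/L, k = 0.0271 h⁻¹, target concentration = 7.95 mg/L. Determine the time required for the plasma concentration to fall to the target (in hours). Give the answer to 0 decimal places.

28 h

t = ln(C₀ / C) / k = ln(16.80 / 7.95) / 0.02710
  = ln(2.113) / 0.02710 = 0.7481 / 0.02710 = 27.61 h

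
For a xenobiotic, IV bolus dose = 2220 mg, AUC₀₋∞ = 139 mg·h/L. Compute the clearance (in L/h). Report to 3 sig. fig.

16.0 L/h

CL = Dose / AUC = 2220 / 139 = 15.97 L/h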